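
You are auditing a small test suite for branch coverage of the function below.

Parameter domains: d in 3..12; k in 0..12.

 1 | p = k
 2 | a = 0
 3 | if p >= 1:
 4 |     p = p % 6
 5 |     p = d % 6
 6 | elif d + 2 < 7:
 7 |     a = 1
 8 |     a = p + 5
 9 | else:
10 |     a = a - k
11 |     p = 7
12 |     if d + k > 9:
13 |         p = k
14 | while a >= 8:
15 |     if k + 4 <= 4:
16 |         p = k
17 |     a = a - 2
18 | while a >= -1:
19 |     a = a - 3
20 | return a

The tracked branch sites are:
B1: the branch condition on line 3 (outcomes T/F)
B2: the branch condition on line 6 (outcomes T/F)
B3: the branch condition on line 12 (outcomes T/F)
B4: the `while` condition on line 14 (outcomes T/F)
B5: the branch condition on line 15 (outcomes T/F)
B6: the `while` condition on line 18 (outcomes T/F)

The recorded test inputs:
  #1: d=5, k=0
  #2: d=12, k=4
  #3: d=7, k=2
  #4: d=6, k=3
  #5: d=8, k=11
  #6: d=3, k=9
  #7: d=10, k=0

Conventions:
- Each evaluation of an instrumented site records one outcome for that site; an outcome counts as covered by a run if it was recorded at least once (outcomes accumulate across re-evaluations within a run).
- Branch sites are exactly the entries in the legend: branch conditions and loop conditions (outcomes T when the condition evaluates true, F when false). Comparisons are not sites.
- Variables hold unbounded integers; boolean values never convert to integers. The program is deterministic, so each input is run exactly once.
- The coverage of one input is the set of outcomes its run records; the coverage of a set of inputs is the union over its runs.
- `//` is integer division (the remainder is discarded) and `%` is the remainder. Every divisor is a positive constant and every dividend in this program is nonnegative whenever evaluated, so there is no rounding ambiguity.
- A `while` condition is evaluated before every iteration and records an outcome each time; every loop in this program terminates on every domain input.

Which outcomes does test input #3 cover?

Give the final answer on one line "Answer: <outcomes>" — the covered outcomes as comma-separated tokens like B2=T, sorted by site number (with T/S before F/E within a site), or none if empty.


Event log for input #3 (d=7, k=2):
  B1->T, B4->F, B6->T, B6->F
collecting distinct outcomes: B1=T, B4=F, B6=T, B6=F
Answer: B1=T, B4=F, B6=T, B6=F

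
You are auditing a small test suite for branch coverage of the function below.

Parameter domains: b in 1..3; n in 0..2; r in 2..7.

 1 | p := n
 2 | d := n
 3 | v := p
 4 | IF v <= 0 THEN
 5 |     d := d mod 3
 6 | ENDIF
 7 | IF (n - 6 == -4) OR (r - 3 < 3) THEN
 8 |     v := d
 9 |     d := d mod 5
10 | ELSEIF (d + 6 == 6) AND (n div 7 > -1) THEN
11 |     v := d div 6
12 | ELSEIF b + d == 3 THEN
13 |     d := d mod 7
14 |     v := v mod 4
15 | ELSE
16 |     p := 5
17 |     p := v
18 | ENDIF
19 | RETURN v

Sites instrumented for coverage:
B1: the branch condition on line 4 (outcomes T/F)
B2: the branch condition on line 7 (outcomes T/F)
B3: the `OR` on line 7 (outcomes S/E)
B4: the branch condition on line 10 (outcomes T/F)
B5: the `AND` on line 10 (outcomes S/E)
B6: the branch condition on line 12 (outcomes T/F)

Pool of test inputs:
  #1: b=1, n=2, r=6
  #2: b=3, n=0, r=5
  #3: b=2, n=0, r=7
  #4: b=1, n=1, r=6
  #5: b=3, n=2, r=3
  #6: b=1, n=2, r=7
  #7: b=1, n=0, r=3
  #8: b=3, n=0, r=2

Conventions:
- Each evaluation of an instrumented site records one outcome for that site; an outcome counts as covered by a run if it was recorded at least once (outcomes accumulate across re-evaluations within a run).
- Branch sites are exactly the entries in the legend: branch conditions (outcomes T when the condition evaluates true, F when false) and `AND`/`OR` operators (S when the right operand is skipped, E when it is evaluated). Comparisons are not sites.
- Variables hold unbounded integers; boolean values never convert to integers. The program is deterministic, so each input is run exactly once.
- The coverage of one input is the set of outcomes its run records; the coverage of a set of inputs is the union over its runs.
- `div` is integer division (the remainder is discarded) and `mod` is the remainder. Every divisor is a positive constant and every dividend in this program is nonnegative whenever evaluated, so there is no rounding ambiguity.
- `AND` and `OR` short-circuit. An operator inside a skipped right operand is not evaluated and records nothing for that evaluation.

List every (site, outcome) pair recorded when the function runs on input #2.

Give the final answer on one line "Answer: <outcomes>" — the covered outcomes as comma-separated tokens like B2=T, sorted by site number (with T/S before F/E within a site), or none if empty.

Running input #2 (b=3, n=0, r=5), event by event:
  B1->T, B3->E, B2->T
distinct outcomes covered: B1=T, B2=T, B3=E

Answer: B1=T, B2=T, B3=E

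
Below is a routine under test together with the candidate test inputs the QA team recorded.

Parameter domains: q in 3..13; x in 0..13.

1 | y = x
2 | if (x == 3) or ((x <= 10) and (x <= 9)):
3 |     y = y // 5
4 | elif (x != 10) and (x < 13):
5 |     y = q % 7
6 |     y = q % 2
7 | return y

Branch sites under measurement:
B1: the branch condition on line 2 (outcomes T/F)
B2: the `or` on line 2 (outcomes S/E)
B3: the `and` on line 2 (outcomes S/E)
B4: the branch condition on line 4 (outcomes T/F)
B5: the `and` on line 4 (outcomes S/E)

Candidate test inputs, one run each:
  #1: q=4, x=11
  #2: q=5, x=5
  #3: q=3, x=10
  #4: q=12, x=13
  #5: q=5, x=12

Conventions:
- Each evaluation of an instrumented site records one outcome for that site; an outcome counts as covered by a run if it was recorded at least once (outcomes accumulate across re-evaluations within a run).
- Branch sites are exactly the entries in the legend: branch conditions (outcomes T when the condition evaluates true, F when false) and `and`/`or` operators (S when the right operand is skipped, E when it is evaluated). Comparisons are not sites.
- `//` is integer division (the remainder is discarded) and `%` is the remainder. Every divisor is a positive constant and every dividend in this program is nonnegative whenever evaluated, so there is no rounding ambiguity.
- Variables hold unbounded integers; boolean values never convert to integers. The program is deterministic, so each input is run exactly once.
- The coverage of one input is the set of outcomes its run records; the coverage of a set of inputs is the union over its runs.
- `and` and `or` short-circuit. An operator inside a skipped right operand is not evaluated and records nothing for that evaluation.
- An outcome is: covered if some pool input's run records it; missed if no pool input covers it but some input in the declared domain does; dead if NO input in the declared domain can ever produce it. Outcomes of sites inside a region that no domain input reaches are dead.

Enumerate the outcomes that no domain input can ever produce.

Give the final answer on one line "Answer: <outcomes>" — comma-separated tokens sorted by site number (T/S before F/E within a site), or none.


exhaustive pass over the 154-input domain:
  reachable outcomes have witnesses, e.g. B1=T (e.g. q=3, x=0), B1=F (e.g. q=3, x=10), B2=S (e.g. q=3, x=3), B2=E (e.g. q=3, x=0)
Answer: none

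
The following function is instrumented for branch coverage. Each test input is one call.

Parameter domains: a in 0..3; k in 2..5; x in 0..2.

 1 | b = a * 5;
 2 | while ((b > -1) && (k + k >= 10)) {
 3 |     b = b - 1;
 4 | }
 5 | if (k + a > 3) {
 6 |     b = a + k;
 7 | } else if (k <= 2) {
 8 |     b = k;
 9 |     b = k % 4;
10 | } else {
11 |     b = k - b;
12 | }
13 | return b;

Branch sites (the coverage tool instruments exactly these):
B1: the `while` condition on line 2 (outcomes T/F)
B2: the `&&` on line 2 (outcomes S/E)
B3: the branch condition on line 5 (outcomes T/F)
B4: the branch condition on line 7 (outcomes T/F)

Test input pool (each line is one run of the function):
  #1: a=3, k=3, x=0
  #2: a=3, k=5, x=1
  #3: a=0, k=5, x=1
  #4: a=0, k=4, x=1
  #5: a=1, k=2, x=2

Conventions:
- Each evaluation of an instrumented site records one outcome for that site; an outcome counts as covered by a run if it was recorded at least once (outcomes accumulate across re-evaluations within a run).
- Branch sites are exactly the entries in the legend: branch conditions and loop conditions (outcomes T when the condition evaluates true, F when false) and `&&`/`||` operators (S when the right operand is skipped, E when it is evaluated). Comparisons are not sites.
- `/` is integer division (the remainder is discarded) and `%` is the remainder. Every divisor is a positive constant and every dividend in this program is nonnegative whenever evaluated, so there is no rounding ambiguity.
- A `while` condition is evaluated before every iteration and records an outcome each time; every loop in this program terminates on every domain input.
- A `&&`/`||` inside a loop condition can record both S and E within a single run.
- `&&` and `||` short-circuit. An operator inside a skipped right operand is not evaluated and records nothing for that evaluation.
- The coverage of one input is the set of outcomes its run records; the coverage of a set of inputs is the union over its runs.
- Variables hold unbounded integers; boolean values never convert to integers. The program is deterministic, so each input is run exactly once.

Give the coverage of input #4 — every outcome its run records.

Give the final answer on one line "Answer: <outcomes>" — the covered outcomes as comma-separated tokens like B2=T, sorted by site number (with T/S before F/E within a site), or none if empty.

Simulating input #4 (a=0, k=4, x=1) step by step:
  B2->E, B1->F, B3->T
as a set, this run covers: B1=F, B2=E, B3=T

Answer: B1=F, B2=E, B3=T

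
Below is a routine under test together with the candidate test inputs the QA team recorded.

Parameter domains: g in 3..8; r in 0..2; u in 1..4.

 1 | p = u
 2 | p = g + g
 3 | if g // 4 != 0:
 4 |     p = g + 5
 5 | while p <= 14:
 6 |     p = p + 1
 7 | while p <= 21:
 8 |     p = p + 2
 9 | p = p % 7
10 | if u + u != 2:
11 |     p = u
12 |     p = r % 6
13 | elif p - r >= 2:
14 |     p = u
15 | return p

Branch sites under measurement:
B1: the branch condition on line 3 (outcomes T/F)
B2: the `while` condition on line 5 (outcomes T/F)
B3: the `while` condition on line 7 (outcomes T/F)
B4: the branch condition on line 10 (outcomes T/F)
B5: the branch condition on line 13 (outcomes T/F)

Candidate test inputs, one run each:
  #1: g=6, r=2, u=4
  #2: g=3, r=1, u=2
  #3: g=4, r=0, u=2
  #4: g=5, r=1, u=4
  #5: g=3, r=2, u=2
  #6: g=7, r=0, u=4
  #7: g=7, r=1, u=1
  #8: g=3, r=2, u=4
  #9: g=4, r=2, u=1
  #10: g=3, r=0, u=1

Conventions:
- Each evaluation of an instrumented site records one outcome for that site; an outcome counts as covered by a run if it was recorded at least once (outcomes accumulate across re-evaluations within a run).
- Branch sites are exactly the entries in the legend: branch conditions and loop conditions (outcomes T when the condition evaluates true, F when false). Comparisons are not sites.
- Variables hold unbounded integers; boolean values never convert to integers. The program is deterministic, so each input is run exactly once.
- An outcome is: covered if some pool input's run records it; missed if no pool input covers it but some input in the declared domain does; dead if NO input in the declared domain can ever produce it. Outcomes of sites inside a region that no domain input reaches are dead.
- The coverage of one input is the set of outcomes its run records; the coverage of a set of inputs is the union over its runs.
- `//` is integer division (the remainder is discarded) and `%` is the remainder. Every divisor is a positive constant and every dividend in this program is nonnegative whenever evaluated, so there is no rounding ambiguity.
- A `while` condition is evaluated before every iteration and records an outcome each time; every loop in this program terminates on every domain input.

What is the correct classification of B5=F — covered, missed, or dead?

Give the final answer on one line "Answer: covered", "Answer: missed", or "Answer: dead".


B5=F is recorded by pool input(s) 7, 9 -> covered
Answer: covered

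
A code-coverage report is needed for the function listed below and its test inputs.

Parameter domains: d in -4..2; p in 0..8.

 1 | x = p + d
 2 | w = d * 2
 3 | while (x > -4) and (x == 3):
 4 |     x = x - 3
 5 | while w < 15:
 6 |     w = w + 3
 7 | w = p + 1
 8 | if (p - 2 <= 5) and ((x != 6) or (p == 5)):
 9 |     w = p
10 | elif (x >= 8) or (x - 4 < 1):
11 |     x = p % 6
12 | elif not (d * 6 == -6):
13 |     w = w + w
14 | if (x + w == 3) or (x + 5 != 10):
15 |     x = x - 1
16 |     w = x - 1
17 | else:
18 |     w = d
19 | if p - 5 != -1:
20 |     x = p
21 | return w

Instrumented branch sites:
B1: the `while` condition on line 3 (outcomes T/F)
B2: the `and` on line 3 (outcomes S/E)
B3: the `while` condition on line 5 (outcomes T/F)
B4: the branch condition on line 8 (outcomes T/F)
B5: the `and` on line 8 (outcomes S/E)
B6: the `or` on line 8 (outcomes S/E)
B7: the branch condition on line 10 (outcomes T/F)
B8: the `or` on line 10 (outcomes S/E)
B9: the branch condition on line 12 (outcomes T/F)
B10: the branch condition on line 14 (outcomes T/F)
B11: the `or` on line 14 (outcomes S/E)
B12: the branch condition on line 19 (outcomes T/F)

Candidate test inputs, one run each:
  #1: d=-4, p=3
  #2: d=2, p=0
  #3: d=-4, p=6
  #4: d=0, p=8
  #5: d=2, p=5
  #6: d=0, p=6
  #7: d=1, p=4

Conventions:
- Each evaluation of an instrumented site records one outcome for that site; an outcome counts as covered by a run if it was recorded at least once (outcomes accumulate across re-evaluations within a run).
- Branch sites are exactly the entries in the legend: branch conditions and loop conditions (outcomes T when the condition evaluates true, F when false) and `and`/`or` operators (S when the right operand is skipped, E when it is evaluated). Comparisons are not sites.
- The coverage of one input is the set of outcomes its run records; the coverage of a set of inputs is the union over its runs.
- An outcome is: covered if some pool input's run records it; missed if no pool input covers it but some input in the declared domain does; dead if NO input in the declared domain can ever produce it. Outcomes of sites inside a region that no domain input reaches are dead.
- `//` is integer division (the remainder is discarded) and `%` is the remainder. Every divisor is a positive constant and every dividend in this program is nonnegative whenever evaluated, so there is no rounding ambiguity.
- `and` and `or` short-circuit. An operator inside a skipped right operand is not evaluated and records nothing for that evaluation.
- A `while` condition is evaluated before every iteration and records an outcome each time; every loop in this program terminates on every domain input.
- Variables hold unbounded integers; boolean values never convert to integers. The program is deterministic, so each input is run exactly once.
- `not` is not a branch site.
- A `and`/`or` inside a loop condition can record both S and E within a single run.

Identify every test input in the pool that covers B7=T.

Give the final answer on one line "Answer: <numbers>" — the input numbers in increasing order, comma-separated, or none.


input #1 (d=-4, p=3): does not produce B7=T
input #2 (d=2, p=0): does not produce B7=T
input #3 (d=-4, p=6): does not produce B7=T
input #4 (d=0, p=8): produces B7=T
input #5 (d=2, p=5): does not produce B7=T
input #6 (d=0, p=6): does not produce B7=T
input #7 (d=1, p=4): does not produce B7=T
Answer: 4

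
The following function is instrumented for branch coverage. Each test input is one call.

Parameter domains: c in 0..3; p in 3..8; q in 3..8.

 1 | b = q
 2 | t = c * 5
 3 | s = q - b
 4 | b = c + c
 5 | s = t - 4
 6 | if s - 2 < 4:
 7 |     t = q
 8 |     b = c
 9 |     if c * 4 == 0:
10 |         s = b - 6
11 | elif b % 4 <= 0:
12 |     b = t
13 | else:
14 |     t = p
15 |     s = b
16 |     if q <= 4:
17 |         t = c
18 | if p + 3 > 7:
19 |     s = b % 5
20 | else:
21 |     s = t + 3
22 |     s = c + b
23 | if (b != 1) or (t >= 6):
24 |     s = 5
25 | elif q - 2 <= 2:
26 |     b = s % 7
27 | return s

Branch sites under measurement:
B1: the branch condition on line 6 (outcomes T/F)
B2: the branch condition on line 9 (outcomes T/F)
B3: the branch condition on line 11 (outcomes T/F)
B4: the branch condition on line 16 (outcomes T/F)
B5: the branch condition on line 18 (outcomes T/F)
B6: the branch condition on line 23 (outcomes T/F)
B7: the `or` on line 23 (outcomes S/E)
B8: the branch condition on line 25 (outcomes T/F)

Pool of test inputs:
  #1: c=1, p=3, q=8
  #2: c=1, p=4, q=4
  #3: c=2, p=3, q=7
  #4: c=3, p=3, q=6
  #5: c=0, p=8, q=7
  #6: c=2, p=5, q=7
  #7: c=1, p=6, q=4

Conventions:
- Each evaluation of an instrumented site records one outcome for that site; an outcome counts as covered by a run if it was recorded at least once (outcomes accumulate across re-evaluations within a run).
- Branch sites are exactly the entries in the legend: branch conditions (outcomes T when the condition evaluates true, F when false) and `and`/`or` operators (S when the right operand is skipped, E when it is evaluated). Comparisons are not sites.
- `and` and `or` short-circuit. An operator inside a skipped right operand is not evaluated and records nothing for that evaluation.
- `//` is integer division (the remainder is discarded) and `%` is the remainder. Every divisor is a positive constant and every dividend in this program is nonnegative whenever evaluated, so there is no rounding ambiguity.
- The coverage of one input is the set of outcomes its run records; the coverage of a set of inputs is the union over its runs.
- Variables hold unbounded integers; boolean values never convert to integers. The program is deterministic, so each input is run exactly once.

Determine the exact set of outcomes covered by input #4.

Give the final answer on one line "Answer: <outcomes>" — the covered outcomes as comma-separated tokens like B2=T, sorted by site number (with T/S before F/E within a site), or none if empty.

Tracing the run of input #4 (c=3, p=3, q=6):
  B1->F, B3->F, B4->F, B5->F, B7->S, B6->T
collecting distinct outcomes: B1=F, B3=F, B4=F, B5=F, B6=T, B7=S

Answer: B1=F, B3=F, B4=F, B5=F, B6=T, B7=S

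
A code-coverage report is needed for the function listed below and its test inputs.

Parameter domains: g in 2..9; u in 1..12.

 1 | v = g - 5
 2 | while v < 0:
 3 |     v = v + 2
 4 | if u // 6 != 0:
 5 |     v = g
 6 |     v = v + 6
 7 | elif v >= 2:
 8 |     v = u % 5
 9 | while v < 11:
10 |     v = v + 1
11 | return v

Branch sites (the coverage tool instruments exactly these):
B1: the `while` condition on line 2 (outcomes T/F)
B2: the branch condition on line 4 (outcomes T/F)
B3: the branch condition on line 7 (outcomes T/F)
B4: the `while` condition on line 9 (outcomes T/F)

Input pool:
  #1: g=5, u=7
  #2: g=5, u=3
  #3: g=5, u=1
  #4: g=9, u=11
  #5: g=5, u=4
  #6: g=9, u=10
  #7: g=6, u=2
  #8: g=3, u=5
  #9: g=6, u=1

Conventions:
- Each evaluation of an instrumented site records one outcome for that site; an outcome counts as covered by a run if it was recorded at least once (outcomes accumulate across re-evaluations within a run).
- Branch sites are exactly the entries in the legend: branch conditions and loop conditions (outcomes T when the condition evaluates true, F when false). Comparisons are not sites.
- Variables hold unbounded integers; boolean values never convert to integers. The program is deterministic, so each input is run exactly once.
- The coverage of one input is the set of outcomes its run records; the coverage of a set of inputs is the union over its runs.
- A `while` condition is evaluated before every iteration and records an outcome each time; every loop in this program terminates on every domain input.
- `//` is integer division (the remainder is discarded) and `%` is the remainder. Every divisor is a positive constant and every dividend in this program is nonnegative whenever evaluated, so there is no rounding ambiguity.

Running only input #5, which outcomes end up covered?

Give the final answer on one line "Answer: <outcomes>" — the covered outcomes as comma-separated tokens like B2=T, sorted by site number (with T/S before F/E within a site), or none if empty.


Simulating input #5 (g=5, u=4) step by step:
  B1->F, B2->F, B3->F, B4->T, B4->T, B4->T, B4->T, B4->T, B4->T, B4->T
  B4->T, B4->T, B4->T, B4->T, B4->F
as a set, this run covers: B1=F, B2=F, B3=F, B4=T, B4=F
Answer: B1=F, B2=F, B3=F, B4=T, B4=F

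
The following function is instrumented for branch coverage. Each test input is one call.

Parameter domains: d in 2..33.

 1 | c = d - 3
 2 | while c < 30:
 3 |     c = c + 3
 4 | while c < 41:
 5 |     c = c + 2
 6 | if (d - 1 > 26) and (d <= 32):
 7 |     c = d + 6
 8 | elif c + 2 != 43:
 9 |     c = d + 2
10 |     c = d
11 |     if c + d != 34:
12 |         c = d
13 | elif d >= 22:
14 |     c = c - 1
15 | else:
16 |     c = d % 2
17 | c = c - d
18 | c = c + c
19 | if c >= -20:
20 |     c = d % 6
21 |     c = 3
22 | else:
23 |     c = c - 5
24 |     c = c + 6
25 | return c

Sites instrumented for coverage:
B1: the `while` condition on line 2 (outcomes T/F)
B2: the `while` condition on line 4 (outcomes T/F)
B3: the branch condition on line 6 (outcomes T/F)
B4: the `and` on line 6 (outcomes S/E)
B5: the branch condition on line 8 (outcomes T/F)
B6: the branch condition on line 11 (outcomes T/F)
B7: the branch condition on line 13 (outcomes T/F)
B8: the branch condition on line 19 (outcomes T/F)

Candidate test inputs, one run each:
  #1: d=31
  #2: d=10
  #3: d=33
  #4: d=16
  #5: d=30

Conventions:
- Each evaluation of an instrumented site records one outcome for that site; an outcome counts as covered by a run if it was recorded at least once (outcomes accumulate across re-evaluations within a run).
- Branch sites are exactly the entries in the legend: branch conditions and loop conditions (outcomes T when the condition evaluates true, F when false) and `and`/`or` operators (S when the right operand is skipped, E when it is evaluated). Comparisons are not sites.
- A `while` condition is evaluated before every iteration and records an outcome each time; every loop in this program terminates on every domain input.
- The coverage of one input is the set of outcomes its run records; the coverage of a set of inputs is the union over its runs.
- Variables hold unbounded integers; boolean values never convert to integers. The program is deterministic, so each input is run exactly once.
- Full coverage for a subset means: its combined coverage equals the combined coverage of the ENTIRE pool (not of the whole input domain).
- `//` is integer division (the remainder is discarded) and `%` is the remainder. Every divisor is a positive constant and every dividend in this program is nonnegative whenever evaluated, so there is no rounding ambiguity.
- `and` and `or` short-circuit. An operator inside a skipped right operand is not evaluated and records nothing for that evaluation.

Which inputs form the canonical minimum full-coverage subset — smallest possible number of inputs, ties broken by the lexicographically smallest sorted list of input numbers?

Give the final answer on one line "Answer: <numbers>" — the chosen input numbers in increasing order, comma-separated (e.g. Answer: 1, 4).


run #1 (d=31) runs B1->T, B1->F, B2->T, B2->T, B2->T, B2->T, B2->T, B2->F, B4->E, B3->T, B8->T; records B1=T, B1=F, B2=T, B2=F, B3=T, B4=E, B8=T
run #2 (d=10) runs B1->T, B1->T, B1->T, B1->T, B1->T, B1->T, B1->T, B1->T, B1->F, B2->T, B2->T, B2->T, B2->T, B2->T, ...; records B1=T, B1=F, B2=T, B2=F, B3=F, B4=S, B5=F, B7=F, B8=T
run #3 (d=33) runs B1->F, B2->T, B2->T, B2->T, B2->T, B2->T, B2->T, B2->F, B4->E, B3->F, B5->T, B6->T, B8->T; records B1=F, B2=T, B2=F, B3=F, B4=E, B5=T, B6=T, B8=T
run #4 (d=16) runs B1->T, B1->T, B1->T, B1->T, B1->T, B1->T, B1->F, B2->T, B2->T, B2->T, B2->T, B2->T, B2->F, B4->S, ...; records B1=T, B1=F, B2=T, B2=F, B3=F, B4=S, B5=F, B7=F, B8=F
run #5 (d=30) runs B1->T, B1->F, B2->T, B2->T, B2->T, B2->T, B2->T, B2->T, B2->F, B4->E, B3->T, B8->T; records B1=T, B1=F, B2=T, B2=F, B3=T, B4=E, B8=T
together the pool reaches 14 outcomes: B1=T, B1=F, B2=T, B2=F, B3=T, B3=F, B4=S, B4=E, B5=T, B5=F, B6=T, B7=F, B8=T, B8=F
every size-1 subset falls short of the 14 outcomes (best: 9/14)
every size-2 subset falls short of the 14 outcomes (best: 13/14)
size 3: inputs {1, 3, 4} cover all 14 outcomes, and no lexicographically smaller subset of this size does
Answer: 1, 3, 4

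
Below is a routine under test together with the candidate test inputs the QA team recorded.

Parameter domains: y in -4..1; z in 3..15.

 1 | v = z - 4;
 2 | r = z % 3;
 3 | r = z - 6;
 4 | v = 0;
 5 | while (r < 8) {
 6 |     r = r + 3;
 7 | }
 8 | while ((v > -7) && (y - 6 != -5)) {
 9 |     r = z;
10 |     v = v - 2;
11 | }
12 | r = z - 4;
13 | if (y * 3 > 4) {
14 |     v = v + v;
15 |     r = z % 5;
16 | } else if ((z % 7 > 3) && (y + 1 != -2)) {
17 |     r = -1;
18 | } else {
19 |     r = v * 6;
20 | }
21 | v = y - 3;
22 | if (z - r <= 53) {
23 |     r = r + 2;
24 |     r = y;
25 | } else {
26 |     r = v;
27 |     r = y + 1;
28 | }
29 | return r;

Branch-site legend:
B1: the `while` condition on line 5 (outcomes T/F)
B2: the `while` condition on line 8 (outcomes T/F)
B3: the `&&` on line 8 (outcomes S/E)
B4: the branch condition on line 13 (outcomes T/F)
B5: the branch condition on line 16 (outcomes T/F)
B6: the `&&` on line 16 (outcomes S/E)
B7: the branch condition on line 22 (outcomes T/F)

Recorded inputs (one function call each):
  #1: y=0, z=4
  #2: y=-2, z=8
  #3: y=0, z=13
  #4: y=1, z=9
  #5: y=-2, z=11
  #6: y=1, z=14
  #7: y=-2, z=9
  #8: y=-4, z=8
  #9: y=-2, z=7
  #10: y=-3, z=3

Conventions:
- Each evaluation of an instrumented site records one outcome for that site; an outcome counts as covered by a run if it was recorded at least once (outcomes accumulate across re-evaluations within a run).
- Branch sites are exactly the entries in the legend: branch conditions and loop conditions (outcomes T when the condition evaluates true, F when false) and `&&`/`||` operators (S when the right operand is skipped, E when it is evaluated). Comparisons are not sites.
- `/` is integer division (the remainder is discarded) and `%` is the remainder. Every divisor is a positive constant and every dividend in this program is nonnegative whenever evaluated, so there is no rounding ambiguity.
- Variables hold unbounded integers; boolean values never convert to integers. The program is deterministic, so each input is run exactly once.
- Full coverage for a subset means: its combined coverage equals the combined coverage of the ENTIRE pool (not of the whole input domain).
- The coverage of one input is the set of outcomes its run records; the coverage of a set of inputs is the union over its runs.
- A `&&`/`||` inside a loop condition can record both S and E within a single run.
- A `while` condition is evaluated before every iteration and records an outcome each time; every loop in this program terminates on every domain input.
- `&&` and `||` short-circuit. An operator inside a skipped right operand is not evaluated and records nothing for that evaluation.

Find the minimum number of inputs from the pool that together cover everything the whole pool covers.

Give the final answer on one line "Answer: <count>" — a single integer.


input #1 (y=0, z=4): covers B1=T, B1=F, B2=T, B2=F, B3=S, B3=E, B4=F, B5=T, B6=E, B7=T
input #2 (y=-2, z=8): covers B1=T, B1=F, B2=T, B2=F, B3=S, B3=E, B4=F, B5=F, B6=S, B7=F
input #3 (y=0, z=13): covers B1=T, B1=F, B2=T, B2=F, B3=S, B3=E, B4=F, B5=T, B6=E, B7=T
input #4 (y=1, z=9): covers B1=T, B1=F, B2=F, B3=E, B4=F, B5=F, B6=S, B7=T
input #5 (y=-2, z=11): covers B1=T, B1=F, B2=T, B2=F, B3=S, B3=E, B4=F, B5=T, B6=E, B7=T
input #6 (y=1, z=14): covers B1=F, B2=F, B3=E, B4=F, B5=F, B6=S, B7=T
input #7 (y=-2, z=9): covers B1=T, B1=F, B2=T, B2=F, B3=S, B3=E, B4=F, B5=F, B6=S, B7=F
input #8 (y=-4, z=8): covers B1=T, B1=F, B2=T, B2=F, B3=S, B3=E, B4=F, B5=F, B6=S, B7=F
input #9 (y=-2, z=7): covers B1=T, B1=F, B2=T, B2=F, B3=S, B3=E, B4=F, B5=F, B6=S, B7=F
input #10 (y=-3, z=3): covers B1=T, B1=F, B2=T, B2=F, B3=S, B3=E, B4=F, B5=F, B6=S, B7=T
pool-wide coverage (13 outcomes): B1=T, B1=F, B2=T, B2=F, B3=S, B3=E, B4=F, B5=T, B5=F, B6=S, B6=E, B7=T, B7=F
every size-1 subset falls short of the 13 outcomes (best: 10/13)
size 2: inputs {1, 2} cover all 13 outcomes, and no lexicographically smaller subset of this size does
Answer: 2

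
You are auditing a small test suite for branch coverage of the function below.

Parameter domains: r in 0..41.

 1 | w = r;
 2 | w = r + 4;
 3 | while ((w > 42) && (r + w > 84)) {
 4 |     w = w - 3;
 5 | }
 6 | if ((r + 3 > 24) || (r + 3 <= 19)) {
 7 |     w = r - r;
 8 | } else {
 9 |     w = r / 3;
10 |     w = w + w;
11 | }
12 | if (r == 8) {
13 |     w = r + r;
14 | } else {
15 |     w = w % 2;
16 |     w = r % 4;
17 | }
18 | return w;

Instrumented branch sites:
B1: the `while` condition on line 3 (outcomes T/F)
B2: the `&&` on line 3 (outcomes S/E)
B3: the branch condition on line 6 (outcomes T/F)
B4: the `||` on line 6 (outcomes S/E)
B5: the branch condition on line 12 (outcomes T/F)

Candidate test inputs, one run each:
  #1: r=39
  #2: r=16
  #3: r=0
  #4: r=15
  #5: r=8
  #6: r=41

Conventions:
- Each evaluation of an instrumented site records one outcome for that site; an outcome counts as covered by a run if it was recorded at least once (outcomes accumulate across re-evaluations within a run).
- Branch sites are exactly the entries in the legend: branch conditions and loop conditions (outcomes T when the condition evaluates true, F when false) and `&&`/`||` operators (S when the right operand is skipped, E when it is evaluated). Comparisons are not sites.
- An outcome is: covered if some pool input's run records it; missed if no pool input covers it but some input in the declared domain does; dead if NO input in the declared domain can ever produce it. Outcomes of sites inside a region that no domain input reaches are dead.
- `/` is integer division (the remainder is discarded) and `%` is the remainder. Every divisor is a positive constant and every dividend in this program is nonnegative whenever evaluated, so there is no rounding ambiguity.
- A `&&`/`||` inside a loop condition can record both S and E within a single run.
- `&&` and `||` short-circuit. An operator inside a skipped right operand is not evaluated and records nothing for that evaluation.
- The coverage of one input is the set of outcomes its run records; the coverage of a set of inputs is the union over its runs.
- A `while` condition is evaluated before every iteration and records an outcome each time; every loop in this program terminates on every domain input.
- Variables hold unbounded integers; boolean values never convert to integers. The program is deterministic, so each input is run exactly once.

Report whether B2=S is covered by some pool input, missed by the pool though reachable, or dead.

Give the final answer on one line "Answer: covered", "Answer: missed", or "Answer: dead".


B2=S is recorded by pool input(s) 2, 3, 4, 5, 6 -> covered
Answer: covered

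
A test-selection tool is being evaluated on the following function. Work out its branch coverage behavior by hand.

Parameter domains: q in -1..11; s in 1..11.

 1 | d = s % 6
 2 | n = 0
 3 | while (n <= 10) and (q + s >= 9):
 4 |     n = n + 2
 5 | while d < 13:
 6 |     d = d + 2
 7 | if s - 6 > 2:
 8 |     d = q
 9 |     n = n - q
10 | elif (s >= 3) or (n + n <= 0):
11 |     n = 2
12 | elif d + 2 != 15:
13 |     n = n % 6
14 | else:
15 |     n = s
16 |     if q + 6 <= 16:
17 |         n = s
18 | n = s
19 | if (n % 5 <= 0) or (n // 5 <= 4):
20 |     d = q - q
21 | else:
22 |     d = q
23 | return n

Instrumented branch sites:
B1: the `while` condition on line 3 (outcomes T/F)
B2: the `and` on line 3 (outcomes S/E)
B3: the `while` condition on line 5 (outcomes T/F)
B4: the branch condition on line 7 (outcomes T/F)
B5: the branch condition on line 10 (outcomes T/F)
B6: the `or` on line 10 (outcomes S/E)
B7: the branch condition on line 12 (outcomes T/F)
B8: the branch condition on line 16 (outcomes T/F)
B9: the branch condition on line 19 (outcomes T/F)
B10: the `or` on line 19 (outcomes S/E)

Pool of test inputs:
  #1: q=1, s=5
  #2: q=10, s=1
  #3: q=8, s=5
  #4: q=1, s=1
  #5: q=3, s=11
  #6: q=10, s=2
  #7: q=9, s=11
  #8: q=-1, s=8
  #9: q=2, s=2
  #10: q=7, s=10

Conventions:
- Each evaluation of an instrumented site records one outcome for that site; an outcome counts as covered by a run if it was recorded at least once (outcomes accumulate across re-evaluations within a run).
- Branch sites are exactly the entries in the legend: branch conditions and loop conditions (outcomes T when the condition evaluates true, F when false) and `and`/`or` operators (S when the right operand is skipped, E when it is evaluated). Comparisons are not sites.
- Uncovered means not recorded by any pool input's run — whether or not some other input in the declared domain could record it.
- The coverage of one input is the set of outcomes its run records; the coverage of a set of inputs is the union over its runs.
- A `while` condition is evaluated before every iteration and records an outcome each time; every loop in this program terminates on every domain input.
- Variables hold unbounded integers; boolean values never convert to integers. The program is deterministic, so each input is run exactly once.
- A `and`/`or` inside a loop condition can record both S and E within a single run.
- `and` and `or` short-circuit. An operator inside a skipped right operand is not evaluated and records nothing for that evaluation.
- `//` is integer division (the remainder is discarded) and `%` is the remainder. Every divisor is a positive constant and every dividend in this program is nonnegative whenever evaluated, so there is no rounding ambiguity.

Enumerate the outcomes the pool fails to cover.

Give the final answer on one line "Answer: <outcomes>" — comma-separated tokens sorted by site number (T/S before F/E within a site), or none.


run #1 (q=1, s=5) records B1=F, B2=E, B3=T, B3=F, B4=F, B5=T, B6=S, B9=T, B10=S
run #2 (q=10, s=1) records B1=T, B1=F, B2=S, B2=E, B3=T, B3=F, B4=F, B5=F, B6=E, B7=F, B8=T, B9=T, B10=E
run #3 (q=8, s=5) records B1=T, B1=F, B2=S, B2=E, B3=T, B3=F, B4=F, B5=T, B6=S, B9=T, B10=S
run #4 (q=1, s=1) records B1=F, B2=E, B3=T, B3=F, B4=F, B5=T, B6=E, B9=T, B10=E
run #5 (q=3, s=11) records B1=T, B1=F, B2=S, B2=E, B3=T, B3=F, B4=T, B9=T, B10=E
run #6 (q=10, s=2) records B1=T, B1=F, B2=S, B2=E, B3=T, B3=F, B4=F, B5=F, B6=E, B7=T, B9=T, B10=E
run #7 (q=9, s=11) records B1=T, B1=F, B2=S, B2=E, B3=T, B3=F, B4=T, B9=T, B10=E
run #8 (q=-1, s=8) records B1=F, B2=E, B3=T, B3=F, B4=F, B5=T, B6=S, B9=T, B10=E
run #9 (q=2, s=2) records B1=F, B2=E, B3=T, B3=F, B4=F, B5=T, B6=E, B9=T, B10=E
run #10 (q=7, s=10) records B1=T, B1=F, B2=S, B2=E, B3=T, B3=F, B4=T, B9=T, B10=S
union over the pool: B1=T, B1=F, B2=S, B2=E, B3=T, B3=F, B4=T, B4=F, B5=T, B5=F, B6=S, B6=E, B7=T, B7=F, B8=T, B9=T, B10=S, B10=E
uncovered (2 of 20): B8=F, B9=F
Answer: B8=F, B9=F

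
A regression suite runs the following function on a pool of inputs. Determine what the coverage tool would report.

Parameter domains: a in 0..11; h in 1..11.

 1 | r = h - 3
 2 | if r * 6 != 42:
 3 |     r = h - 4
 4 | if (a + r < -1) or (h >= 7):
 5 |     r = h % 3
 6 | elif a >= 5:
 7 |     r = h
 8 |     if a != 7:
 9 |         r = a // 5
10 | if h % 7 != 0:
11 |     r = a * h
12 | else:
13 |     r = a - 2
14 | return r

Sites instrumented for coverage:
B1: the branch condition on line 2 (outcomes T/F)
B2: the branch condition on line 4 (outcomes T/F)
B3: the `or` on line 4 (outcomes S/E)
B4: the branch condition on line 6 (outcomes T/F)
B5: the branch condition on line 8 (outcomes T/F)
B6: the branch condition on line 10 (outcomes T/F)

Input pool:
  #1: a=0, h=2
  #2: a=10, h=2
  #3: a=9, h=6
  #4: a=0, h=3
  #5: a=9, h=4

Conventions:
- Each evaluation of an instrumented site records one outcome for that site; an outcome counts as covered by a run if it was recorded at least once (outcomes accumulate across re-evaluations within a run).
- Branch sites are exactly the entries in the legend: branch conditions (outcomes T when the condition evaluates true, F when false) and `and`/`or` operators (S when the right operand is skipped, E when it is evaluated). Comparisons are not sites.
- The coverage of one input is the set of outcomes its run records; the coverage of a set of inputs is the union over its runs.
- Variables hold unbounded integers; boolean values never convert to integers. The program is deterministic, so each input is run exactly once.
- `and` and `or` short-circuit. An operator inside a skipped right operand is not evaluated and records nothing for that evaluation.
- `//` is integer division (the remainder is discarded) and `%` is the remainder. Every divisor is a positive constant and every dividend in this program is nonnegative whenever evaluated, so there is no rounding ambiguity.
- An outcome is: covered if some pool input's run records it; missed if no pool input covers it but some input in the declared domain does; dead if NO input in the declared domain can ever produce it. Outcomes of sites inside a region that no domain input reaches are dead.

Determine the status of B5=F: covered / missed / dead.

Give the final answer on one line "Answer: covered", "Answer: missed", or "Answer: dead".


no pool input records B5=F
but domain input (a=7, h=1) does record it -> reachable, so missed
Answer: missed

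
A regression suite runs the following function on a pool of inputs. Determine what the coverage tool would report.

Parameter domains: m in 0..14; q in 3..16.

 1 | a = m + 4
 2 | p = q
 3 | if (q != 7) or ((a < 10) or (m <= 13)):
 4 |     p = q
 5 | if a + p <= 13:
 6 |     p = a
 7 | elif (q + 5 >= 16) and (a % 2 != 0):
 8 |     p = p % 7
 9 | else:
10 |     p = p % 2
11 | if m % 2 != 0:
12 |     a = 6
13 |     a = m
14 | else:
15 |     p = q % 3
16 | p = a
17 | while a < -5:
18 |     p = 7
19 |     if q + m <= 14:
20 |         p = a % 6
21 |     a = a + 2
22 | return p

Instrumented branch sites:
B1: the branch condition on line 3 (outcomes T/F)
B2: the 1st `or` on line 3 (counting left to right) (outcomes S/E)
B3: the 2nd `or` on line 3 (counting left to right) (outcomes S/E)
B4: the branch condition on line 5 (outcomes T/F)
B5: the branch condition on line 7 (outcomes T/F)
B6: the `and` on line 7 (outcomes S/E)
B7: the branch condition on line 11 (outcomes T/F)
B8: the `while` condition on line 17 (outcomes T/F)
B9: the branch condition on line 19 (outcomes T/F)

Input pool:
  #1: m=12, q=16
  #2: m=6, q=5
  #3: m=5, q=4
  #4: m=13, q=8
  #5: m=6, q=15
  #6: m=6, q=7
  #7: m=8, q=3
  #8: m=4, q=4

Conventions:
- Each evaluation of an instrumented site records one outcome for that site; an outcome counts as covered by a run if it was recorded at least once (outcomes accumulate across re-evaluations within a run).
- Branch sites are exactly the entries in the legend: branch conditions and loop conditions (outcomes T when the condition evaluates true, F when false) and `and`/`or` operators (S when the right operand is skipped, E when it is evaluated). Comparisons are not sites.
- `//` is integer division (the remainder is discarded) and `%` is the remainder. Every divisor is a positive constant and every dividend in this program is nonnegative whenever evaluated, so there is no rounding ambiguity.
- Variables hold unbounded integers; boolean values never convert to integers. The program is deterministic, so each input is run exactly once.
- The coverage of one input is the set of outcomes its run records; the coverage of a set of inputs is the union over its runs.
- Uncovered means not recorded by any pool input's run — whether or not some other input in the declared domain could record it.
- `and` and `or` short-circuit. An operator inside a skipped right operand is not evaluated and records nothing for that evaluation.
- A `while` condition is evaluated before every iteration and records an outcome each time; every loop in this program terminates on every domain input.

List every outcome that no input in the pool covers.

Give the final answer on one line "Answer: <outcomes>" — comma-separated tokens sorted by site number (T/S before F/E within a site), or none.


test 1 (m=12, q=16) fires B2->S, B1->T, B4->F, B6->E, B5->F, B7->F, B8->F; hits B1=T, B2=S, B4=F, B5=F, B6=E, B7=F, B8=F
test 2 (m=6, q=5) fires B2->S, B1->T, B4->F, B6->S, B5->F, B7->F, B8->F; hits B1=T, B2=S, B4=F, B5=F, B6=S, B7=F, B8=F
test 3 (m=5, q=4) fires B2->S, B1->T, B4->T, B7->T, B8->F; hits B1=T, B2=S, B4=T, B7=T, B8=F
test 4 (m=13, q=8) fires B2->S, B1->T, B4->F, B6->S, B5->F, B7->T, B8->F; hits B1=T, B2=S, B4=F, B5=F, B6=S, B7=T, B8=F
test 5 (m=6, q=15) fires B2->S, B1->T, B4->F, B6->E, B5->F, B7->F, B8->F; hits B1=T, B2=S, B4=F, B5=F, B6=E, B7=F, B8=F
test 6 (m=6, q=7) fires B2->E, B3->E, B1->T, B4->F, B6->S, B5->F, B7->F, B8->F; hits B1=T, B2=E, B3=E, B4=F, B5=F, B6=S, B7=F, B8=F
test 7 (m=8, q=3) fires B2->S, B1->T, B4->F, B6->S, B5->F, B7->F, B8->F; hits B1=T, B2=S, B4=F, B5=F, B6=S, B7=F, B8=F
test 8 (m=4, q=4) fires B2->S, B1->T, B4->T, B7->F, B8->F; hits B1=T, B2=S, B4=T, B7=F, B8=F
union over the pool: B1=T, B2=S, B2=E, B3=E, B4=T, B4=F, B5=F, B6=S, B6=E, B7=T, B7=F, B8=F
uncovered (6 of 18): B1=F, B3=S, B5=T, B8=T, B9=T, B9=F
Answer: B1=F, B3=S, B5=T, B8=T, B9=T, B9=F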